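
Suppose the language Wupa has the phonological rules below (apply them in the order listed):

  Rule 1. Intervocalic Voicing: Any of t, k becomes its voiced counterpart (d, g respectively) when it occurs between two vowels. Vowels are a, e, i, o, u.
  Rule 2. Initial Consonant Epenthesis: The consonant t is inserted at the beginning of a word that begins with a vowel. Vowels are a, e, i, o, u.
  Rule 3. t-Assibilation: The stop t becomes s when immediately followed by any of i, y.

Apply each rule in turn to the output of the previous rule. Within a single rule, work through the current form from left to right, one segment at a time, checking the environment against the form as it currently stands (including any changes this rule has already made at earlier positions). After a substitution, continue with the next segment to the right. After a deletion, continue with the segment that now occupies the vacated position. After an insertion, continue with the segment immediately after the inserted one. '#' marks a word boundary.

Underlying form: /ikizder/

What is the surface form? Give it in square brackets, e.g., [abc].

Rule 1 Intervocalic Voicing: [ikizder] → [igizder]
Rule 2 Initial Consonant Epenthesis: [igizder] → [tigizder]
Rule 3 t-Assibilation: [tigizder] → [sigizder]

[sigizder]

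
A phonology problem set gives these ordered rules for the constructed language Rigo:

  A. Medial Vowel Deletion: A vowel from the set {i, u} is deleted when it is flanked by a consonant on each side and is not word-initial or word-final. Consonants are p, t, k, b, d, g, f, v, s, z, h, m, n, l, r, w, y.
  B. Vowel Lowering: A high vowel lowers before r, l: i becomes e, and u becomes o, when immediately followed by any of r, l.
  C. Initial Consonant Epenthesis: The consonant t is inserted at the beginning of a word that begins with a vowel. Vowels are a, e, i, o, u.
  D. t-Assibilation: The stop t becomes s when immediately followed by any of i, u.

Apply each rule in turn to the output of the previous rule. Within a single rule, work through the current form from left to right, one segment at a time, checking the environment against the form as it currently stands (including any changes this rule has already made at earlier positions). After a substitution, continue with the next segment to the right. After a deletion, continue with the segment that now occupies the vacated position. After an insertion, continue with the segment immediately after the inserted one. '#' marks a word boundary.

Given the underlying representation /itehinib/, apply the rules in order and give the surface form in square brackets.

A Medial Vowel Deletion: [itehinib] → [itehnb]
B Vowel Lowering: no change — [itehnb]
C Initial Consonant Epenthesis: [itehnb] → [titehnb]
D t-Assibilation: [titehnb] → [sitehnb]

[sitehnb]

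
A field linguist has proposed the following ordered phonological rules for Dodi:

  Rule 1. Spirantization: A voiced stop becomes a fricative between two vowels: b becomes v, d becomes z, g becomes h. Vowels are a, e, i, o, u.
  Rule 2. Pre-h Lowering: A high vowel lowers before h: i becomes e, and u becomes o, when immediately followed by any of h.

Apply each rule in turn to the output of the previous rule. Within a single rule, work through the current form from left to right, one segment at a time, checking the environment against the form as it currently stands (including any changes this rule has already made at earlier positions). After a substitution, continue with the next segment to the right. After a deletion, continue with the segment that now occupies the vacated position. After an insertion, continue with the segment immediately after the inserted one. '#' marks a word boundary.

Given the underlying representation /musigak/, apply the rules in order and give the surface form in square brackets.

Rule 1 Spirantization: [musigak] → [musihak]
Rule 2 Pre-h Lowering: [musihak] → [musehak]

[musehak]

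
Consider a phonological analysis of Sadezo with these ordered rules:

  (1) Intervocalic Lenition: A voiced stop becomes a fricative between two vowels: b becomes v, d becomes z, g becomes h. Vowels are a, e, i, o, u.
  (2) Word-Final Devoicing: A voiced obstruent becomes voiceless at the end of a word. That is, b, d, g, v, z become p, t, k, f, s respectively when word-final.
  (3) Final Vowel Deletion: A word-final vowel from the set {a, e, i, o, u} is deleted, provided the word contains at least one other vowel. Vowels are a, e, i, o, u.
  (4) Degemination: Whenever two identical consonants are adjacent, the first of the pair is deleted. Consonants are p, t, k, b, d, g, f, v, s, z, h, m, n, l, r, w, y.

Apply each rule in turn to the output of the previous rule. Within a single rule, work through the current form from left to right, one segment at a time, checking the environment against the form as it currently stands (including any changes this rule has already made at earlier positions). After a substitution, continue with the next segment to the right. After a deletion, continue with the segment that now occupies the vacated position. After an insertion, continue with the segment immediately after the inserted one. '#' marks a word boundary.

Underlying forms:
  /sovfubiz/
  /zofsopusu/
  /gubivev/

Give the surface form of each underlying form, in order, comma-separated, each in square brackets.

/sovfubiz/:
  (1) Intervocalic Lenition: [sovfubiz] → [sovfuviz]
  (2) Word-Final Devoicing: [sovfuviz] → [sovfuvis]
  (3) Final Vowel Deletion: no change — [sovfuvis]
  (4) Degemination: no change — [sovfuvis]
/zofsopusu/:
  (1) Intervocalic Lenition: no change — [zofsopusu]
  (2) Word-Final Devoicing: no change — [zofsopusu]
  (3) Final Vowel Deletion: [zofsopusu] → [zofsopus]
  (4) Degemination: no change — [zofsopus]
/gubivev/:
  (1) Intervocalic Lenition: [gubivev] → [guvivev]
  (2) Word-Final Devoicing: [guvivev] → [guvivef]
  (3) Final Vowel Deletion: no change — [guvivef]
  (4) Degemination: no change — [guvivef]

[sovfuvis], [zofsopus], [guvivef]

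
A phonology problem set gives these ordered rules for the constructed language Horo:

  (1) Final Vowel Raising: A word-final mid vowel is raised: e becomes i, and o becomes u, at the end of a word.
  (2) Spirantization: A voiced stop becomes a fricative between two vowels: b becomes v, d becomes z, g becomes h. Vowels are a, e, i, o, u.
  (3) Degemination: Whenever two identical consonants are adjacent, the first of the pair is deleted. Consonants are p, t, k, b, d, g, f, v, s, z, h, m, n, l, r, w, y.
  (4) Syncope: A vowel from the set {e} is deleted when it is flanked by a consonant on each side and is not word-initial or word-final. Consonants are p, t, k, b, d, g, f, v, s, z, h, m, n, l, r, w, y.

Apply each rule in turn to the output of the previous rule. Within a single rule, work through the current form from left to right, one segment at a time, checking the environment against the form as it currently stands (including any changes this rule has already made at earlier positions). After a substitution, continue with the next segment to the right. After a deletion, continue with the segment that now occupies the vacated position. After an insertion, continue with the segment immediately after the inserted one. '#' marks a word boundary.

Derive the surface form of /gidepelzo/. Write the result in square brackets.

(1) Final Vowel Raising: [gidepelzo] → [gidepelzu]
(2) Spirantization: [gidepelzu] → [gizepelzu]
(3) Degemination: no change — [gizepelzu]
(4) Syncope: [gizepelzu] → [gizplzu]

[gizplzu]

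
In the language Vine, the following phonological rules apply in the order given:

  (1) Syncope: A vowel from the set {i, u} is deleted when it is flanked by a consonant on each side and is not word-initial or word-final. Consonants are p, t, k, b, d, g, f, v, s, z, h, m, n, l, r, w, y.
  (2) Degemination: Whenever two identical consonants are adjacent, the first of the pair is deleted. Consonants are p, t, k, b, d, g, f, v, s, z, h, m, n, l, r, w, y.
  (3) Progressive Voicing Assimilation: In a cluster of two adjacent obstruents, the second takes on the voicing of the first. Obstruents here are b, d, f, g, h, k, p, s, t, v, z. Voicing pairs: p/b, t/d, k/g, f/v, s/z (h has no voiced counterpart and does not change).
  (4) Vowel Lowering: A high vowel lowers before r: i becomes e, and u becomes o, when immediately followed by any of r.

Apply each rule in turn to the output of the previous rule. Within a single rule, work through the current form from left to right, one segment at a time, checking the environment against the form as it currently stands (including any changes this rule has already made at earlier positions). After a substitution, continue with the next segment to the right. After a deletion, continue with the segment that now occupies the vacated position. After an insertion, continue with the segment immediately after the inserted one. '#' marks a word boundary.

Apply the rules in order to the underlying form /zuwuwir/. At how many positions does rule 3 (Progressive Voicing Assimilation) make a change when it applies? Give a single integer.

0

(1) Syncope: [zuwuwir] → [zwwr]
(2) Degemination: [zwwr] → [zwr]
(3) Progressive Voicing Assimilation: no change — [zwr]
(4) Vowel Lowering: no change — [zwr]
Rule 3 changed 0 position(s).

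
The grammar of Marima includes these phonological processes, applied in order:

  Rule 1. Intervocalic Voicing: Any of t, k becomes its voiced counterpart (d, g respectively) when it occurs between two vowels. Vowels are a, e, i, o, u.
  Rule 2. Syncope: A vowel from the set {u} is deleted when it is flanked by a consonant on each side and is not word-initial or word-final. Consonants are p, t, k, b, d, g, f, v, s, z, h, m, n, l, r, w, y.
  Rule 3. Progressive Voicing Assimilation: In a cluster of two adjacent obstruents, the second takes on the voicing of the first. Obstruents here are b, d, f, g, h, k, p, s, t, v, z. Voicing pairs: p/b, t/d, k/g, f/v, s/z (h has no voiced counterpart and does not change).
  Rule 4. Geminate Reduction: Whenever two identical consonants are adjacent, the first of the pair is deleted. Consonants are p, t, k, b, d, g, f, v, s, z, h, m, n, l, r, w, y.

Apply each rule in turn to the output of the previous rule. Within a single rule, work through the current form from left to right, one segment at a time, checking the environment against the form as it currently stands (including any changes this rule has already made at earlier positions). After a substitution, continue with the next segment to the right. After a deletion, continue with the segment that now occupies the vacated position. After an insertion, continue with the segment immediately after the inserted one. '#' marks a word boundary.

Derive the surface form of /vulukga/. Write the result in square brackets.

[vlka]

Rule 1 Intervocalic Voicing: no change — [vulukga]
Rule 2 Syncope: [vulukga] → [vlkga]
Rule 3 Progressive Voicing Assimilation: [vlkga] → [vlkka]
Rule 4 Geminate Reduction: [vlkka] → [vlka]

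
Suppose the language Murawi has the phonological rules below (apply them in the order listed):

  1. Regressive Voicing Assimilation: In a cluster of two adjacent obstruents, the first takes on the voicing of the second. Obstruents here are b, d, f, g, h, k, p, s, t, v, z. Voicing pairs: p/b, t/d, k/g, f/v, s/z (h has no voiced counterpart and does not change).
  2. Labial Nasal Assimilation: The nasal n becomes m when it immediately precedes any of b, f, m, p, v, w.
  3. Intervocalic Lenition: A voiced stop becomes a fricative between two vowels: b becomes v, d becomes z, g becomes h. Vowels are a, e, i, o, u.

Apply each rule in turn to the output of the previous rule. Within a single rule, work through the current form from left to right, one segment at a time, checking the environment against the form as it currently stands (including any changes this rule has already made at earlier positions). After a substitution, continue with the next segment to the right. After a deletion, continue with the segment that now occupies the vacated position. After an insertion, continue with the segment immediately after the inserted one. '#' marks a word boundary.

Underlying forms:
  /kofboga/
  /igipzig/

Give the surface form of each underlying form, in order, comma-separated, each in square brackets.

[kovboha], [ihibzig]

/kofboga/:
  1 Regressive Voicing Assimilation: [kofboga] → [kovboga]
  2 Labial Nasal Assimilation: no change — [kovboga]
  3 Intervocalic Lenition: [kovboga] → [kovboha]
/igipzig/:
  1 Regressive Voicing Assimilation: [igipzig] → [igibzig]
  2 Labial Nasal Assimilation: no change — [igibzig]
  3 Intervocalic Lenition: [igibzig] → [ihibzig]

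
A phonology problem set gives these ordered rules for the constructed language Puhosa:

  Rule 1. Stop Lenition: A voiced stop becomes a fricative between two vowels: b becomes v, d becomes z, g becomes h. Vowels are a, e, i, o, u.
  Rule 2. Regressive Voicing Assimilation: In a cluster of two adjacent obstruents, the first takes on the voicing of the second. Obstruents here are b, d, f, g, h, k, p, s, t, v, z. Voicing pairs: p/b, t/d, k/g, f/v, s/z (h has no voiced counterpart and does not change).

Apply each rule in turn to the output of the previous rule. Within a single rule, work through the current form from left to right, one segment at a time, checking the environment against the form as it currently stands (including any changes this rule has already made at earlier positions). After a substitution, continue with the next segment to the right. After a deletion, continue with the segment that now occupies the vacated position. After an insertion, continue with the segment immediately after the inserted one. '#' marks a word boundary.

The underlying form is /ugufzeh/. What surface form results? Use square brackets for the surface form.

Rule 1 Stop Lenition: [ugufzeh] → [uhufzeh]
Rule 2 Regressive Voicing Assimilation: [uhufzeh] → [uhuvzeh]

[uhuvzeh]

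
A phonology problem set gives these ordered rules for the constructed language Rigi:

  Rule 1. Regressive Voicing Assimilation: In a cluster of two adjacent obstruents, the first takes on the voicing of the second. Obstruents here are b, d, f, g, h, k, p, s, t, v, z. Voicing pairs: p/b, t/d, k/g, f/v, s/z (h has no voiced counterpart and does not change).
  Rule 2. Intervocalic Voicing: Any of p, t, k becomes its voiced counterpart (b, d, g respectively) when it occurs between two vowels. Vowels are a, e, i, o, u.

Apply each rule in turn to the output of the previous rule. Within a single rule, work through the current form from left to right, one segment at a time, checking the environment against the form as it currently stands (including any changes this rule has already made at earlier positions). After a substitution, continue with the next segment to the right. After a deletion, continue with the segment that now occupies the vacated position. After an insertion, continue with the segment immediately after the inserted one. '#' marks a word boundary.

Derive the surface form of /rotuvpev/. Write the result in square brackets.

[rodufpev]

Rule 1 Regressive Voicing Assimilation: [rotuvpev] → [rotufpev]
Rule 2 Intervocalic Voicing: [rotufpev] → [rodufpev]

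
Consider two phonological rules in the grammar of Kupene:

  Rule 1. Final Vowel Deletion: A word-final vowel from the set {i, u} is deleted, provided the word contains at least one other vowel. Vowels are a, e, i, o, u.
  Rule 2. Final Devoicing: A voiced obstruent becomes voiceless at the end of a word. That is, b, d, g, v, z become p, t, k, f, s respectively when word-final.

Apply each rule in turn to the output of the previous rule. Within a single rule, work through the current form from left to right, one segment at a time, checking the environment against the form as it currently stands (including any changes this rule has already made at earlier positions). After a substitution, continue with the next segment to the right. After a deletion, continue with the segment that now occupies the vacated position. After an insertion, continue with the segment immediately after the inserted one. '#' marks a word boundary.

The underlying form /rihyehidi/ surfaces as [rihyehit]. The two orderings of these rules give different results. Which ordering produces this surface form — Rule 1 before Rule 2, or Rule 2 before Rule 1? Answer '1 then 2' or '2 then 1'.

1 then 2

Order 1 then 2:
  1 Final Vowel Deletion: [rihyehidi] → [rihyehid]
  2 Final Devoicing: [rihyehid] → [rihyehit]
  result: [rihyehit]
Order 2 then 1:
  2 Final Devoicing: no change — [rihyehidi]
  1 Final Vowel Deletion: [rihyehidi] → [rihyehid]
  result: [rihyehid]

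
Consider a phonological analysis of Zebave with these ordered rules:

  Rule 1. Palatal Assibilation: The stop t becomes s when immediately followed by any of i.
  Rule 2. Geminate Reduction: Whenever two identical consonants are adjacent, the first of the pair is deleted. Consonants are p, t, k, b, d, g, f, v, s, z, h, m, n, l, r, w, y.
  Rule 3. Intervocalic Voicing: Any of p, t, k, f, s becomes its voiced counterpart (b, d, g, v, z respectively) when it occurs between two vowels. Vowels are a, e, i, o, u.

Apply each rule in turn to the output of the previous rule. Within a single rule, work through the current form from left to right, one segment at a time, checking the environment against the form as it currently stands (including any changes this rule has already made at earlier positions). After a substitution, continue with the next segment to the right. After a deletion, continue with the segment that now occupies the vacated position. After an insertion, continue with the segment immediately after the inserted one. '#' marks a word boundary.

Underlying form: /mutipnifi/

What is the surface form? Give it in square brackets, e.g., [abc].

Rule 1 Palatal Assibilation: [mutipnifi] → [musipnifi]
Rule 2 Geminate Reduction: no change — [musipnifi]
Rule 3 Intervocalic Voicing: [musipnifi] → [muzipnivi]

[muzipnivi]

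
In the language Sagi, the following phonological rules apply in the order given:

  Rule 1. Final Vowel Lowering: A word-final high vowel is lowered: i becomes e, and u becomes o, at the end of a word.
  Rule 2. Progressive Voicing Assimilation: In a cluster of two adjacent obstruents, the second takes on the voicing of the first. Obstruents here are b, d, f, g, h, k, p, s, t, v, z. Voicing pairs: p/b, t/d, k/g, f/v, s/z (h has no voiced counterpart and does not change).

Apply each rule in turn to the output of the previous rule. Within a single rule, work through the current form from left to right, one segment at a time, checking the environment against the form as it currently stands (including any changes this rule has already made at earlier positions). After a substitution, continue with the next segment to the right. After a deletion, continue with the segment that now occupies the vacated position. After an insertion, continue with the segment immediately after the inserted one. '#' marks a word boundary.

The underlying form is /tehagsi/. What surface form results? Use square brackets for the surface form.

Rule 1 Final Vowel Lowering: [tehagsi] → [tehagse]
Rule 2 Progressive Voicing Assimilation: [tehagse] → [tehagze]

[tehagze]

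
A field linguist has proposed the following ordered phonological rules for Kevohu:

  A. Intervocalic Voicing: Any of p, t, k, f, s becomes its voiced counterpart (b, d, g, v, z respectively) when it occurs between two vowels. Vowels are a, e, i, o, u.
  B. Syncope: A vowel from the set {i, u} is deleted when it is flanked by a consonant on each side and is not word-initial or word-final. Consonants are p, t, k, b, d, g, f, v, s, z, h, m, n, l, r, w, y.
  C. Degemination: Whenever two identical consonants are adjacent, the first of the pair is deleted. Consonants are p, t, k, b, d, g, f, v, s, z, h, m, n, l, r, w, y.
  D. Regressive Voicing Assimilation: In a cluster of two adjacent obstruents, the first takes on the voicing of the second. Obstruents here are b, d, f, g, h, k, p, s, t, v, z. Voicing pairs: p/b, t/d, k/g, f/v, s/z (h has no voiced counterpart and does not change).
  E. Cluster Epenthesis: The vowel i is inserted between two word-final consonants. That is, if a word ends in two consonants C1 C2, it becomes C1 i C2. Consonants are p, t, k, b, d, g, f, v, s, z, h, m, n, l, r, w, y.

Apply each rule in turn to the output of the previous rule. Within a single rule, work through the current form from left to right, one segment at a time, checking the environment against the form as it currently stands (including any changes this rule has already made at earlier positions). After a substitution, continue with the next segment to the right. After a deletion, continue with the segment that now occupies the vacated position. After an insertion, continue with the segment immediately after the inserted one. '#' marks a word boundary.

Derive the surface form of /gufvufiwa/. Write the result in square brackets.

[kvvwa]

A Intervocalic Voicing: [gufvufiwa] → [gufvuviwa]
B Syncope: [gufvuviwa] → [gfvvwa]
C Degemination: [gfvvwa] → [gfvwa]
D Regressive Voicing Assimilation: [gfvwa] → [kvvwa]
E Cluster Epenthesis: no change — [kvvwa]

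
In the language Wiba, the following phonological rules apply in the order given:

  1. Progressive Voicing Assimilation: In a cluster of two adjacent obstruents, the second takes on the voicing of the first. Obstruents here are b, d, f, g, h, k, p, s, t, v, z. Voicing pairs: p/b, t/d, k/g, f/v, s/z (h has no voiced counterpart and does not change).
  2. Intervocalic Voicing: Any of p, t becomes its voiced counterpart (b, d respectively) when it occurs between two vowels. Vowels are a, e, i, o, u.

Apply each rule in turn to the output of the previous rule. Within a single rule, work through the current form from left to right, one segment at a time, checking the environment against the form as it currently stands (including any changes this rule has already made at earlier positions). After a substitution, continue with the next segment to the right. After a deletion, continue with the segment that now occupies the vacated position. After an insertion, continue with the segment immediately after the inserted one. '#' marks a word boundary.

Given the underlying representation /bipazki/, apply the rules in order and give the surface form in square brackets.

1 Progressive Voicing Assimilation: [bipazki] → [bipazgi]
2 Intervocalic Voicing: [bipazgi] → [bibazgi]

[bibazgi]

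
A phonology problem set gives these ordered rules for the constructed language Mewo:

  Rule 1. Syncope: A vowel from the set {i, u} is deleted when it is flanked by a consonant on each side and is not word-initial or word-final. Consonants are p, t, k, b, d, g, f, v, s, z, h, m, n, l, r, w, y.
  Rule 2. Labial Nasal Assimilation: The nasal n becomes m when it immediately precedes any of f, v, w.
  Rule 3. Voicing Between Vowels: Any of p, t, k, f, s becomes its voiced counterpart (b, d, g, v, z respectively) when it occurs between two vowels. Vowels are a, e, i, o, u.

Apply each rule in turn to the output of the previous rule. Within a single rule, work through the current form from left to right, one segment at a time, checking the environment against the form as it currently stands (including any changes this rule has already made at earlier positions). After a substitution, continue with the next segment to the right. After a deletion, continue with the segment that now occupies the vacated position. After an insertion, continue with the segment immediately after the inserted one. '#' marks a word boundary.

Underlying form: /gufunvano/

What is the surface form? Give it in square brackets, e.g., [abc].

Rule 1 Syncope: [gufunvano] → [gfnvano]
Rule 2 Labial Nasal Assimilation: [gfnvano] → [gfmvano]
Rule 3 Voicing Between Vowels: no change — [gfmvano]

[gfmvano]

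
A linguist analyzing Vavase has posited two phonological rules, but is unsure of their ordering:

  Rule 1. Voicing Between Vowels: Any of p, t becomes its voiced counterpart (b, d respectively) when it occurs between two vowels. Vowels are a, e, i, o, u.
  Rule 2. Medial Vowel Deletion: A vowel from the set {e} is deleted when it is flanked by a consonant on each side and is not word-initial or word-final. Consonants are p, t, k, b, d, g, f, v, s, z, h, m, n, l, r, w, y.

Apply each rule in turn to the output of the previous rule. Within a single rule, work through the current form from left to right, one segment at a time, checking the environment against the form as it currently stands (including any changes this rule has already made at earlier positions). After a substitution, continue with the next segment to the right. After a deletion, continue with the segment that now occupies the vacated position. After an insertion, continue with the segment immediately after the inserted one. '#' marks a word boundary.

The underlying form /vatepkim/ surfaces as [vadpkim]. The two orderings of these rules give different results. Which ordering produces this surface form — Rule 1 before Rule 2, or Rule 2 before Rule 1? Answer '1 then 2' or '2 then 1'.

Order 1 then 2:
  1 Voicing Between Vowels: [vatepkim] → [vadepkim]
  2 Medial Vowel Deletion: [vadepkim] → [vadpkim]
  result: [vadpkim]
Order 2 then 1:
  2 Medial Vowel Deletion: [vatepkim] → [vatpkim]
  1 Voicing Between Vowels: no change — [vatpkim]
  result: [vatpkim]

1 then 2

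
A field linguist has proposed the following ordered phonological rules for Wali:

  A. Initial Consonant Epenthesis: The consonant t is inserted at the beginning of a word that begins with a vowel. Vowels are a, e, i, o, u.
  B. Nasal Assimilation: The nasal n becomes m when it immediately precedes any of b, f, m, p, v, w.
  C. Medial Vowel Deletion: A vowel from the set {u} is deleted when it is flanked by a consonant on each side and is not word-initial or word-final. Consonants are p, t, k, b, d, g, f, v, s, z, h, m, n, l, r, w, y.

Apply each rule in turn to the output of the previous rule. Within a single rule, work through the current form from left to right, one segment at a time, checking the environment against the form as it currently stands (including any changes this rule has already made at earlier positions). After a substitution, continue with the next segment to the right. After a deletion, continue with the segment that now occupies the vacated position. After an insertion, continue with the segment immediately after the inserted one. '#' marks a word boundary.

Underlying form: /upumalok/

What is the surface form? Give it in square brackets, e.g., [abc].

[tpmalok]

A Initial Consonant Epenthesis: [upumalok] → [tupumalok]
B Nasal Assimilation: no change — [tupumalok]
C Medial Vowel Deletion: [tupumalok] → [tpmalok]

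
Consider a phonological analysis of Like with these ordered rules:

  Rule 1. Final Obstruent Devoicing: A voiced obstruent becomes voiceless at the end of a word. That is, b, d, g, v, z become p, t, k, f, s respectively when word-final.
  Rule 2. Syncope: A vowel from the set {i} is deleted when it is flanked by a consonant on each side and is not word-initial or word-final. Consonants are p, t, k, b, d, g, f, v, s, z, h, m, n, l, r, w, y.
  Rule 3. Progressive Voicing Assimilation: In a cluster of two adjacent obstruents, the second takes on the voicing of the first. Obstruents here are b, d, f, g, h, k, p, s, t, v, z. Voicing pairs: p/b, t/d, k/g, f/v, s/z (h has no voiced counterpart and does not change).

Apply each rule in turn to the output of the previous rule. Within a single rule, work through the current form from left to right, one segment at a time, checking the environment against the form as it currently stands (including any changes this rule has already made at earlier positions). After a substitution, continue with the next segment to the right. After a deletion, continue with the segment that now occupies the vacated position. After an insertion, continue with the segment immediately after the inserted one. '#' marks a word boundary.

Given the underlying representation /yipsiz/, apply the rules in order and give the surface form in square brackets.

Rule 1 Final Obstruent Devoicing: [yipsiz] → [yipsis]
Rule 2 Syncope: [yipsis] → [ypss]
Rule 3 Progressive Voicing Assimilation: no change — [ypss]

[ypss]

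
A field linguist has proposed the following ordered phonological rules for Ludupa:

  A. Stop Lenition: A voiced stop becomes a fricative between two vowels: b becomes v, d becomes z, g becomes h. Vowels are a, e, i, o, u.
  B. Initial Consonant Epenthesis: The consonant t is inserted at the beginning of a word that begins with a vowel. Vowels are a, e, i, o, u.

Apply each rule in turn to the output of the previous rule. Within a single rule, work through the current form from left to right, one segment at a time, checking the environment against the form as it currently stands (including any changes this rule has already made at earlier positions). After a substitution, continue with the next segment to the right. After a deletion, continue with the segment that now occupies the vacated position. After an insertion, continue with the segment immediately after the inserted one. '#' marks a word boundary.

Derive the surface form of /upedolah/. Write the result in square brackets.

[tupezolah]

A Stop Lenition: [upedolah] → [upezolah]
B Initial Consonant Epenthesis: [upezolah] → [tupezolah]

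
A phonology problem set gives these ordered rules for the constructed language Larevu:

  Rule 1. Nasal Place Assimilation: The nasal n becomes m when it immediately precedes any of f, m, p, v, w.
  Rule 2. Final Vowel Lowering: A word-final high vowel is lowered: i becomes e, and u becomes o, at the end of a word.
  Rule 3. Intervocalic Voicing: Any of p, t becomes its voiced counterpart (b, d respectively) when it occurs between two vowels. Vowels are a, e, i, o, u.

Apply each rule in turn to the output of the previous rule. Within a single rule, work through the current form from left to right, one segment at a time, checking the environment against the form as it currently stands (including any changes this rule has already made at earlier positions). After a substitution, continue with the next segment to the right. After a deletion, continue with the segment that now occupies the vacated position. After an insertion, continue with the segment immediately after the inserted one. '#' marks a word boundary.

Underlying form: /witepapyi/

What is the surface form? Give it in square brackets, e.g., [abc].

[widebapye]

Rule 1 Nasal Place Assimilation: no change — [witepapyi]
Rule 2 Final Vowel Lowering: [witepapyi] → [witepapye]
Rule 3 Intervocalic Voicing: [witepapye] → [widebapye]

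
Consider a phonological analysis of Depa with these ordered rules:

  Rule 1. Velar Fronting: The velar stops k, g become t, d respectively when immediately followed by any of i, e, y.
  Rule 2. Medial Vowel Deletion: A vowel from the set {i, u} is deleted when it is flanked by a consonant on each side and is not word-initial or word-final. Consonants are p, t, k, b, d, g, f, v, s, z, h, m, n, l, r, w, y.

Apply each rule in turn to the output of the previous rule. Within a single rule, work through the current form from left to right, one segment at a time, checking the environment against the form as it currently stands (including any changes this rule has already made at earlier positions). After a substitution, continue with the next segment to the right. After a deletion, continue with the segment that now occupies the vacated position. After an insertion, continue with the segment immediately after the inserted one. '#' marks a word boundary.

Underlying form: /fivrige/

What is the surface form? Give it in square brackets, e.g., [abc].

[fvrde]

Rule 1 Velar Fronting: [fivrige] → [fivride]
Rule 2 Medial Vowel Deletion: [fivride] → [fvrde]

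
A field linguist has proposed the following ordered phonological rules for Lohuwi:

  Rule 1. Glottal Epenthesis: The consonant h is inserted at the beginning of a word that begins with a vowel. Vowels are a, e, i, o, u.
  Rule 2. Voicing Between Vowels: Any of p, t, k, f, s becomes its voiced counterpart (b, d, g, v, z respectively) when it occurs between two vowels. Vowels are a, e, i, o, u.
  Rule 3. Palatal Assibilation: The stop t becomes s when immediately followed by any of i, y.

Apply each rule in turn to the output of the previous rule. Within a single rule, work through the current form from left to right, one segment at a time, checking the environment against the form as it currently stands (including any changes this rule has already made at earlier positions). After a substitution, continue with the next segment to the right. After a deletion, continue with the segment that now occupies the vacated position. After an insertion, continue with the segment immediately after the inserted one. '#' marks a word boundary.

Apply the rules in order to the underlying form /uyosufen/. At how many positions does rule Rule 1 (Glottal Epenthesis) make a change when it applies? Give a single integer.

1

Rule 1 Glottal Epenthesis: [uyosufen] → [huyosufen]
Rule 2 Voicing Between Vowels: [huyosufen] → [huyozuven]
Rule 3 Palatal Assibilation: no change — [huyozuven]
Rule Rule 1 changed 1 position(s).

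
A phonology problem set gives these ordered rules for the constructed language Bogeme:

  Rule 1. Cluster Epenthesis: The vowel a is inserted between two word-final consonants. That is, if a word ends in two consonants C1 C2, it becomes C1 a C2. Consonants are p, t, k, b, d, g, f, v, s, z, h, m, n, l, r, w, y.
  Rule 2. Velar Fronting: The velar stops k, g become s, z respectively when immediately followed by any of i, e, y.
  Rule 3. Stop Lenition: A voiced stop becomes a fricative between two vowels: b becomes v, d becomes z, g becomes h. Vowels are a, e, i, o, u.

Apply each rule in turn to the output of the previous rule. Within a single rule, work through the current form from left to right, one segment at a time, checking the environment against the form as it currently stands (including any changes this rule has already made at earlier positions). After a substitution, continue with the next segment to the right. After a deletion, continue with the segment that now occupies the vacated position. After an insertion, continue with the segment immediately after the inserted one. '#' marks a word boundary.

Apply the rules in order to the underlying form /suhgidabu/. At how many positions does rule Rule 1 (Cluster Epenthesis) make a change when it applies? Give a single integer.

Rule 1 Cluster Epenthesis: no change — [suhgidabu]
Rule 2 Velar Fronting: [suhgidabu] → [suhzidabu]
Rule 3 Stop Lenition: [suhzidabu] → [suhzizavu]
Rule Rule 1 changed 0 position(s).

0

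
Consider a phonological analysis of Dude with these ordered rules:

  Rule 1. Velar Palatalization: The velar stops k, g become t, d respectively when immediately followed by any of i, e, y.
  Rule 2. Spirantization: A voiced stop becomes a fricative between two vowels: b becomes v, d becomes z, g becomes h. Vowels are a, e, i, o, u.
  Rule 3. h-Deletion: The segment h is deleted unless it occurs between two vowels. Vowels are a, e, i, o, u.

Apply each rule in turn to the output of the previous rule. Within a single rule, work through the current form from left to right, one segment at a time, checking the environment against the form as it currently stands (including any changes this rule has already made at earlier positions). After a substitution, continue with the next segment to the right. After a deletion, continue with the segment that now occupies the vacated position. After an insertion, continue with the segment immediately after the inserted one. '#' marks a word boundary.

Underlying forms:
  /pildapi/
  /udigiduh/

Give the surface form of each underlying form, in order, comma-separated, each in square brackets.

[pildapi], [uzizizu]

/pildapi/:
  Rule 1 Velar Palatalization: no change — [pildapi]
  Rule 2 Spirantization: no change — [pildapi]
  Rule 3 h-Deletion: no change — [pildapi]
/udigiduh/:
  Rule 1 Velar Palatalization: [udigiduh] → [udididuh]
  Rule 2 Spirantization: [udididuh] → [uzizizuh]
  Rule 3 h-Deletion: [uzizizuh] → [uzizizu]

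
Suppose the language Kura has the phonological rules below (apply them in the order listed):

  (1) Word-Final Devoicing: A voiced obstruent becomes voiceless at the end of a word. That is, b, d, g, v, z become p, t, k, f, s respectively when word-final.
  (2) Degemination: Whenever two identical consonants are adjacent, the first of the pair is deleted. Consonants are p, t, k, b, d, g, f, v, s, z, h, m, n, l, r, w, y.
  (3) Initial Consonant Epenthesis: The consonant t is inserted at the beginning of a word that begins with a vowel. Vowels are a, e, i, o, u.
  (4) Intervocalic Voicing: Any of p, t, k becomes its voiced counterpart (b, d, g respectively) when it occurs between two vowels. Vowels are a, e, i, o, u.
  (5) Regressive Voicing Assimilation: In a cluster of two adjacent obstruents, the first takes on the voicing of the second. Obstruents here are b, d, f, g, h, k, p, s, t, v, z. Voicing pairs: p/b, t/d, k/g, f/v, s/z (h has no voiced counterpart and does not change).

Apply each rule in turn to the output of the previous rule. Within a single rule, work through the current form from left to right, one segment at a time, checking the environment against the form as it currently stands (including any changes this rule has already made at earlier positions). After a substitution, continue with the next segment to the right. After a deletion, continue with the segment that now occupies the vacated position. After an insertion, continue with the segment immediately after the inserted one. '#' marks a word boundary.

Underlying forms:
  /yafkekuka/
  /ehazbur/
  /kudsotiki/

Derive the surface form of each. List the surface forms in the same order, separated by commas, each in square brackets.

[yafkeguga], [tehazbur], [kutsodigi]

/yafkekuka/:
  (1) Word-Final Devoicing: no change — [yafkekuka]
  (2) Degemination: no change — [yafkekuka]
  (3) Initial Consonant Epenthesis: no change — [yafkekuka]
  (4) Intervocalic Voicing: [yafkekuka] → [yafkeguga]
  (5) Regressive Voicing Assimilation: no change — [yafkeguga]
/ehazbur/:
  (1) Word-Final Devoicing: no change — [ehazbur]
  (2) Degemination: no change — [ehazbur]
  (3) Initial Consonant Epenthesis: [ehazbur] → [tehazbur]
  (4) Intervocalic Voicing: no change — [tehazbur]
  (5) Regressive Voicing Assimilation: no change — [tehazbur]
/kudsotiki/:
  (1) Word-Final Devoicing: no change — [kudsotiki]
  (2) Degemination: no change — [kudsotiki]
  (3) Initial Consonant Epenthesis: no change — [kudsotiki]
  (4) Intervocalic Voicing: [kudsotiki] → [kudsodigi]
  (5) Regressive Voicing Assimilation: [kudsodigi] → [kutsodigi]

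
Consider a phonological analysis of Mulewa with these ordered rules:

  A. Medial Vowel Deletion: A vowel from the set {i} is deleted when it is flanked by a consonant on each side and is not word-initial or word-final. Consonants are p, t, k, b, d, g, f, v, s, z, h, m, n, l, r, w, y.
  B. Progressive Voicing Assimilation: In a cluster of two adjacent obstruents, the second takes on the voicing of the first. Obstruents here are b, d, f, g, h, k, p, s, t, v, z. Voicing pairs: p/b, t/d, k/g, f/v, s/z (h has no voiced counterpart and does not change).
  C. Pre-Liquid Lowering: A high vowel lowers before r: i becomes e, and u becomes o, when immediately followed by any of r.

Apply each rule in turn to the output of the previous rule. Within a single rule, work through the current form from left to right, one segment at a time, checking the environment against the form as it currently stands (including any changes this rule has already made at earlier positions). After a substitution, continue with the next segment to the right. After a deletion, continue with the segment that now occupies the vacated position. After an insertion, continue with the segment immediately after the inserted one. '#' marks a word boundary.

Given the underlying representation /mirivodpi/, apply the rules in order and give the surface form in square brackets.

[mrvodbi]

A Medial Vowel Deletion: [mirivodpi] → [mrvodpi]
B Progressive Voicing Assimilation: [mrvodpi] → [mrvodbi]
C Pre-Liquid Lowering: no change — [mrvodbi]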